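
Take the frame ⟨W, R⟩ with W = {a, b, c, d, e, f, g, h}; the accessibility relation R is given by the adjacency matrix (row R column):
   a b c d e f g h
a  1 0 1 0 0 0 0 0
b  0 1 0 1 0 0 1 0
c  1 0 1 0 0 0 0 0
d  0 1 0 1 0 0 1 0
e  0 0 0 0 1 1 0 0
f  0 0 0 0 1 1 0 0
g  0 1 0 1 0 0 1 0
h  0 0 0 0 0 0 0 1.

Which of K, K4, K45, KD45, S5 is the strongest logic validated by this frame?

Transitive (axiom 4): yes — every two-step R-path is closed by a direct edge.
Euclidean (axiom 5): yes — any two successors of a common world are R-related.
Serial (axiom D): yes — every world has a successor (e.g. a R a).
Reflexive (axiom T): yes — every world is R-related to itself.
So F validates K, K4, K45, KD45, S5. The strongest is S5.

S5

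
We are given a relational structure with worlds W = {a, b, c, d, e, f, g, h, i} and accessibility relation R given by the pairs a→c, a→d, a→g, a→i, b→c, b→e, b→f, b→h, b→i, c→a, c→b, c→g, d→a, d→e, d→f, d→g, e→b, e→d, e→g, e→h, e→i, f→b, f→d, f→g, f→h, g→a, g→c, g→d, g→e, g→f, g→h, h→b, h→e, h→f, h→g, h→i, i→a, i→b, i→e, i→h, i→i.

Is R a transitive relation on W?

No

Transitive: no — a R c and c R b, but not a R b.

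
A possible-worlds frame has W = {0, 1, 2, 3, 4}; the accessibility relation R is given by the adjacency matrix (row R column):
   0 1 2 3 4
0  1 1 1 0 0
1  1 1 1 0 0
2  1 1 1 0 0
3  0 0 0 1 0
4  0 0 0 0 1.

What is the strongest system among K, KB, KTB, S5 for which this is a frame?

S5

Symmetric (axiom B): yes — every pair in R has its reverse in R.
Reflexive (axiom T): yes — every world is R-related to itself.
Euclidean (axiom 5): yes — any two successors of a common world are R-related.
So F validates K, KB, KTB, S5. The strongest is S5.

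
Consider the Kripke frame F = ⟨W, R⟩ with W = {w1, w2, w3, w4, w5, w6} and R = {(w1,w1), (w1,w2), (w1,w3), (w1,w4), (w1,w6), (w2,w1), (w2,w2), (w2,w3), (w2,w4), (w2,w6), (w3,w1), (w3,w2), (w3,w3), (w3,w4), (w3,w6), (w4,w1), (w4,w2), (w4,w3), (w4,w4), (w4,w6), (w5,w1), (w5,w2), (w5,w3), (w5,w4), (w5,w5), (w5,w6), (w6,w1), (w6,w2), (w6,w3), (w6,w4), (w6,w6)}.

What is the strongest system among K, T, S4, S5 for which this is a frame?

Reflexive (axiom T): yes — every world is R-related to itself.
Transitive (axiom 4): yes — every two-step R-path is closed by a direct edge.
Euclidean (axiom 5): no — w5 R w1 and w5 R w5, but not w1 R w5.
So F validates K, T, S4; S5 would additionally require R to be Euclidean. The strongest is S4.

S4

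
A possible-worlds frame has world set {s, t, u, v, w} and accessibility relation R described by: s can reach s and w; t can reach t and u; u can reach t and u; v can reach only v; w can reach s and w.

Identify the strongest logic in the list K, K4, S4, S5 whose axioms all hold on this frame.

S5

Transitive (axiom 4): yes — every two-step R-path is closed by a direct edge.
Reflexive (axiom T): yes — every world is R-related to itself.
Euclidean (axiom 5): yes — any two successors of a common world are R-related.
So F validates K, K4, S4, S5. The strongest is S5.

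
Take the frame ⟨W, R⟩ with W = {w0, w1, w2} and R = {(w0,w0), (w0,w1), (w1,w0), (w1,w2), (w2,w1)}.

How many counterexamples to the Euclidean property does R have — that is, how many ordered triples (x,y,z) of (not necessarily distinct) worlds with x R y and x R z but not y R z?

5

Enumerating: (w0,w1,w1), (w1,w0,w2), (w1,w2,w0), (w1,w2,w2), (w2,w1,w1).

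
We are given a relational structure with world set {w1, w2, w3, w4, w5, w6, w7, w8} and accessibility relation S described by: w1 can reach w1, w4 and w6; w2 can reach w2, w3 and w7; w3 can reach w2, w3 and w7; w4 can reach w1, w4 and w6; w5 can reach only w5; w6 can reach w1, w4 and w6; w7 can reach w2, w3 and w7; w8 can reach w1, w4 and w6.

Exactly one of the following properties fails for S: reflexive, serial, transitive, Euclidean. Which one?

reflexive

Reflexive: no — w8 is not related to itself.
Serial: yes — every world has a successor (e.g. w1 S w1).
Transitive: yes — every two-step S-path is closed by a direct edge.
Euclidean: yes — any two successors of a common world are S-related.
Only reflexive fails.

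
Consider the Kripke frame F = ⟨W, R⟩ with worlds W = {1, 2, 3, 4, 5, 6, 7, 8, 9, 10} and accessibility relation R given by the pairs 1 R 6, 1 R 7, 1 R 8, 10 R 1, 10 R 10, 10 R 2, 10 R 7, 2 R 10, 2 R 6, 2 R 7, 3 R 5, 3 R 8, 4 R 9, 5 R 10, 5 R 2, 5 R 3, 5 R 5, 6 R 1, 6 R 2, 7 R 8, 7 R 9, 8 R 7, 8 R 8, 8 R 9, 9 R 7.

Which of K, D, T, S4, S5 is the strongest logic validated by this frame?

D

Serial (axiom D): yes — every world has a successor (e.g. 1 R 6).
Reflexive (axiom T): no — 1 is not related to itself.
Transitive (axiom 4): no — 1 R 6 and 6 R 2, but not 1 R 2.
Euclidean (axiom 5): no — 1 R 6 and 1 R 7, but not 6 R 7.
So F validates K, D; T would additionally require R to be reflexive. The strongest is D.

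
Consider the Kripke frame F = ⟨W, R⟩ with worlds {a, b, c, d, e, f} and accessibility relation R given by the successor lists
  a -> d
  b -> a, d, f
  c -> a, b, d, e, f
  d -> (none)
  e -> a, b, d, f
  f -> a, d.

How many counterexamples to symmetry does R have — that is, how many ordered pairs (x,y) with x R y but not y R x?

15

Enumerating: (a,d), (b,a), (b,d), (b,f), (c,a), (c,b), (c,d), (c,e), (c,f), (e,a), (e,b), (e,d), (e,f), (f,a), (f,d).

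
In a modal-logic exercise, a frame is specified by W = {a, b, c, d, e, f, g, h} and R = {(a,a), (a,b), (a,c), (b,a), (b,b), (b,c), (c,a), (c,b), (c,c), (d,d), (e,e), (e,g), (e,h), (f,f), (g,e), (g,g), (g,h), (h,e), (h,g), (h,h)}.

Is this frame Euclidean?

Yes

Euclidean: yes — any two successors of a common world are R-related.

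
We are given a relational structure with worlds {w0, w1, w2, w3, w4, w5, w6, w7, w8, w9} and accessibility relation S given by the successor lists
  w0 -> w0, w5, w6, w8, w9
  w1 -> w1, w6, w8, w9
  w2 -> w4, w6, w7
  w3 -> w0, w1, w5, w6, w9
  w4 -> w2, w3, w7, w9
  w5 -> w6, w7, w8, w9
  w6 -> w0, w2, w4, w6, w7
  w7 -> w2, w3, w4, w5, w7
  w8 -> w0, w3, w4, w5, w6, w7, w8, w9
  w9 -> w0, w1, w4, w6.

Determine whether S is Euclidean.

No

Euclidean: no — w0 S w6 and w0 S w5, but not w6 S w5.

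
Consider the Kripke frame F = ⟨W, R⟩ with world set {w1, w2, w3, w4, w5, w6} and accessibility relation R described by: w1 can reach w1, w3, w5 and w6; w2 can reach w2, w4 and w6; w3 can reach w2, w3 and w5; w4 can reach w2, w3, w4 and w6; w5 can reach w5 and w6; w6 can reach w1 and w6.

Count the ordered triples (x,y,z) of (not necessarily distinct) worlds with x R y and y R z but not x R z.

Enumerating: (w1,w3,w2), (w2,w4,w3), (w2,w6,w1), (w3,w2,w4), (w3,w2,w6), (w3,w5,w6), (w4,w3,w5), (w4,w6,w1), (w5,w6,w1), (w6,w1,w3), (w6,w1,w5).

11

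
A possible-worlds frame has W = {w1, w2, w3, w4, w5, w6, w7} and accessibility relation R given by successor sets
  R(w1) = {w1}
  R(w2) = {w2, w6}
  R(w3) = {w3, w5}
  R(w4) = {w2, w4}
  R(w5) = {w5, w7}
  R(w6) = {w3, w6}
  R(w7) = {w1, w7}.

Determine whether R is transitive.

No

Transitive: no — w2 R w6 and w6 R w3, but not w2 R w3.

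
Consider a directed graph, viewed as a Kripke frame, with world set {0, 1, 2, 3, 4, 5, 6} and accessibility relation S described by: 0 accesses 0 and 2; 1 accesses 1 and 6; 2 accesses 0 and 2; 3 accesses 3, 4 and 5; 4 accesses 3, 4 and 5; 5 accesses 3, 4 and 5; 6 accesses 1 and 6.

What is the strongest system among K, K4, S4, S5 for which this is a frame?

Transitive (axiom 4): yes — every two-step S-path is closed by a direct edge.
Reflexive (axiom T): yes — every world is S-related to itself.
Euclidean (axiom 5): yes — any two successors of a common world are S-related.
So F validates K, K4, S4, S5. The strongest is S5.

S5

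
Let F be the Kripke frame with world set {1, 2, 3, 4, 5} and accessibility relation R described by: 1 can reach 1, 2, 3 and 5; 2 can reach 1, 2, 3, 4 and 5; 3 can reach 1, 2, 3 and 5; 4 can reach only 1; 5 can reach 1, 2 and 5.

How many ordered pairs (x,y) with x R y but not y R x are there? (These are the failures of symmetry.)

Enumerating: (2,4), (3,5), (4,1).

3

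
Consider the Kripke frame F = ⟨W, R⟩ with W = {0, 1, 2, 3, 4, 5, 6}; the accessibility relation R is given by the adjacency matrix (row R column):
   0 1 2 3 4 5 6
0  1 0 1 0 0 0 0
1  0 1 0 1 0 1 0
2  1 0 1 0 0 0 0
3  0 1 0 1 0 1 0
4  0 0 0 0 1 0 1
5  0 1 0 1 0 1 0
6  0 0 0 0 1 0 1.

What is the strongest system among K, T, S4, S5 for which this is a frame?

Reflexive (axiom T): yes — every world is R-related to itself.
Transitive (axiom 4): yes — every two-step R-path is closed by a direct edge.
Euclidean (axiom 5): yes — any two successors of a common world are R-related.
So F validates K, T, S4, S5. The strongest is S5.

S5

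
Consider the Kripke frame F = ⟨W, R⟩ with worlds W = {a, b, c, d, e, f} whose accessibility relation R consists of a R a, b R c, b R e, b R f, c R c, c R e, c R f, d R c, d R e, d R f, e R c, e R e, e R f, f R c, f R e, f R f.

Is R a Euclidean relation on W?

Euclidean: yes — any two successors of a common world are R-related.

Yes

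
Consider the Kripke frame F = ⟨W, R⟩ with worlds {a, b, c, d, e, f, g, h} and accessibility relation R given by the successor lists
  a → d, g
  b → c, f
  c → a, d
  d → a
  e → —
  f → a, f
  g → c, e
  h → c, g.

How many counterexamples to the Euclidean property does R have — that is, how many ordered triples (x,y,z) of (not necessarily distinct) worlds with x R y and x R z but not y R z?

Enumerating: (a,d,d), (a,d,g), (a,g,d), (a,g,g), (b,c,c), (b,c,f), (b,f,c), (c,a,a), (c,d,d), (d,a,a), (f,a,a), (f,a,f), … and 7 more.
Total: 19.

19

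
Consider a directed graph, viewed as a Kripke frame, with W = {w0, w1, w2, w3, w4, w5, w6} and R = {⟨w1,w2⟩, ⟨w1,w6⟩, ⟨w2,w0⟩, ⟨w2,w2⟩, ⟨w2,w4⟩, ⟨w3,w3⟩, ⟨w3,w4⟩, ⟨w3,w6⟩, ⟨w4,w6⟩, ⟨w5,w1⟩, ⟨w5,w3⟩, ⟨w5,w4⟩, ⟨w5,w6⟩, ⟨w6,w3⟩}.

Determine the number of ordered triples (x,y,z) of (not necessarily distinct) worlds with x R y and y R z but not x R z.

Enumerating: (w1,w2,w0), (w1,w2,w4), (w1,w6,w3), (w2,w4,w6), (w4,w6,w3), (w5,w1,w2), (w6,w3,w4), (w6,w3,w6).

8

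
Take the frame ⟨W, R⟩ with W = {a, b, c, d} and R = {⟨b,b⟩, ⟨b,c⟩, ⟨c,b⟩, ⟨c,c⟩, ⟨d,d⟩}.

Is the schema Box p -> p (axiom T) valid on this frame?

The schema T characterises exactly the reflexive frames.
Reflexive: no — a is not related to itself.

No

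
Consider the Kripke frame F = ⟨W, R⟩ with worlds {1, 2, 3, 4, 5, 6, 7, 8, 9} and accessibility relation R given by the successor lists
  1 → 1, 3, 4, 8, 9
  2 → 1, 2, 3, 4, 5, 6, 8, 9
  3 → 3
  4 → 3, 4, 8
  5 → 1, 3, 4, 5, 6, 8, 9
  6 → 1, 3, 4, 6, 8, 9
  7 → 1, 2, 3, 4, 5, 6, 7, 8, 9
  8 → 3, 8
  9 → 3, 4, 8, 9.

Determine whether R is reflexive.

Yes

Reflexive: yes — every world is R-related to itself.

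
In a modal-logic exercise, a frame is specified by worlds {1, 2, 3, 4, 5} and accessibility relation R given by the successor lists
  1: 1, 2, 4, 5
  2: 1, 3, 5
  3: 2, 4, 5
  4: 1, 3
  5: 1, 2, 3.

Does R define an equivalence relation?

Reflexive: no — 2 is not related to itself.
Symmetric: yes — every pair in R has its reverse in R.
Transitive: no — 1 R 2 and 2 R 3, but not 1 R 3.
So R is not an equivalence relation.

No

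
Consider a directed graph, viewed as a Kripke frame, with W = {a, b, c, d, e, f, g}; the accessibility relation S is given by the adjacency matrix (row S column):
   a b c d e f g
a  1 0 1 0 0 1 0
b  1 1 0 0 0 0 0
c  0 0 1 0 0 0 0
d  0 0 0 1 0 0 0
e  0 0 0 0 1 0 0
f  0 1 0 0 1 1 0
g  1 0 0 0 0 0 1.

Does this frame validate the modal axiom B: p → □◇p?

The schema B characterises exactly the symmetric frames.
Symmetric: no — a S c but not c S a.

No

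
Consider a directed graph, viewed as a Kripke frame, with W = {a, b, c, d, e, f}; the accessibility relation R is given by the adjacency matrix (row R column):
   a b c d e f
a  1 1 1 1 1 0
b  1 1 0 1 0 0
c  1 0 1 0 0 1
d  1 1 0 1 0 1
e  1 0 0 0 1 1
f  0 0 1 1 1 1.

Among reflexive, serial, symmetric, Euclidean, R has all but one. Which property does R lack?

Euclidean

Reflexive: yes — every world is R-related to itself.
Serial: yes — every world has a successor (e.g. a R a).
Symmetric: yes — every pair in R has its reverse in R.
Euclidean: no — a R b and a R c, but not b R c.
Only Euclidean fails.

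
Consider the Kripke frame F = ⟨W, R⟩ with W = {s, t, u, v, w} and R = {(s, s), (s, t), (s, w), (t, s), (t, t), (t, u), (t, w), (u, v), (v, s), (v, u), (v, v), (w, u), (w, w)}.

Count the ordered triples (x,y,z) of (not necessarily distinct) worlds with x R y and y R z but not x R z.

Enumerating: (s,t,u), (s,w,u), (t,u,v), (u,v,s), (u,v,u), (v,s,t), (v,s,w), (w,u,v).

8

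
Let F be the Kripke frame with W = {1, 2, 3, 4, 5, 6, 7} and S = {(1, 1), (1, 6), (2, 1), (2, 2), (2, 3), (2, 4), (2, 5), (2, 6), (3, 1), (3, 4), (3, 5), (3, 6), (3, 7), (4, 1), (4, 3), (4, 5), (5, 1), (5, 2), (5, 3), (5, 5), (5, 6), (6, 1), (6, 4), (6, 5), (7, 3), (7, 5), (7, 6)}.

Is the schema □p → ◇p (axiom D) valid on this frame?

The schema D characterises exactly the serial frames.
Serial: yes — every world has a successor (e.g. 1 S 1).

Yes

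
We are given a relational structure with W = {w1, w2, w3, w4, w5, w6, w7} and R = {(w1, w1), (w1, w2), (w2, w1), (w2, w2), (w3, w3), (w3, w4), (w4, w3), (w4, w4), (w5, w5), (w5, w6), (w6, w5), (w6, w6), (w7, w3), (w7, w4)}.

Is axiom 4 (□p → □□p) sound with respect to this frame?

Yes

By correspondence theory, 4 is valid on a frame iff R is transitive.
Transitive: yes — every two-step R-path is closed by a direct edge.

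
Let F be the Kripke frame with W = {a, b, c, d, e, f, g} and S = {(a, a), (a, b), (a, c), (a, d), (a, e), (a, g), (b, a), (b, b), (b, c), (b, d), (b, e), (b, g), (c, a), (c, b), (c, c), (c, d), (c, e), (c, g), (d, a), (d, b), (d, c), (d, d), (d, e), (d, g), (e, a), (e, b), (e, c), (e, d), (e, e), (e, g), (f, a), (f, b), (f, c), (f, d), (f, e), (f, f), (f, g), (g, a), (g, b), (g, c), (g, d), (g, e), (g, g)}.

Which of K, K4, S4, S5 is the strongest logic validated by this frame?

S4

Transitive (axiom 4): yes — every two-step S-path is closed by a direct edge.
Reflexive (axiom T): yes — every world is S-related to itself.
Euclidean (axiom 5): no — f S a and f S f, but not a S f.
So F validates K, K4, S4; S5 would additionally require S to be Euclidean. The strongest is S4.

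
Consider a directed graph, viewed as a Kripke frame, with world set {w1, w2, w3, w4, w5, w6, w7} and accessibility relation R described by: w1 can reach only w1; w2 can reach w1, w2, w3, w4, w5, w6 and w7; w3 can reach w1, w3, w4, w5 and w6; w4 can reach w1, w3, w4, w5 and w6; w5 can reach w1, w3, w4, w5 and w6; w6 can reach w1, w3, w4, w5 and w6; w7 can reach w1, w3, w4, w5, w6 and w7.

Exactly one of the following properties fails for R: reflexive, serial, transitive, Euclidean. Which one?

Euclidean

Reflexive: yes — every world is R-related to itself.
Serial: yes — every world has a successor (e.g. w1 R w1).
Transitive: yes — every two-step R-path is closed by a direct edge.
Euclidean: no — w2 R w1 and w2 R w3, but not w1 R w3.
Only Euclidean fails.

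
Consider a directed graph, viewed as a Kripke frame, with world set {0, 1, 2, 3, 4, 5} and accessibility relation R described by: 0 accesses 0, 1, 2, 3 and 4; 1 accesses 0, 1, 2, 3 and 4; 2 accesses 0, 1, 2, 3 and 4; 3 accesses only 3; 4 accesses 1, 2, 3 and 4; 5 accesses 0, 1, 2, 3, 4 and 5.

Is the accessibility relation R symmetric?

No

Symmetric: no — 0 R 3 but not 3 R 0.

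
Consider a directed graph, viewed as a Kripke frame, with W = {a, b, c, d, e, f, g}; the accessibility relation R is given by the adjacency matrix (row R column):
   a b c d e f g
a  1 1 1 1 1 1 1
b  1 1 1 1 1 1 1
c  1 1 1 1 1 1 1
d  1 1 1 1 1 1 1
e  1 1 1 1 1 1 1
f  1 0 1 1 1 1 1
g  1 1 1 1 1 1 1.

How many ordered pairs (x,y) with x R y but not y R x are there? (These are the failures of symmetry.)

1

Enumerating: (b,f).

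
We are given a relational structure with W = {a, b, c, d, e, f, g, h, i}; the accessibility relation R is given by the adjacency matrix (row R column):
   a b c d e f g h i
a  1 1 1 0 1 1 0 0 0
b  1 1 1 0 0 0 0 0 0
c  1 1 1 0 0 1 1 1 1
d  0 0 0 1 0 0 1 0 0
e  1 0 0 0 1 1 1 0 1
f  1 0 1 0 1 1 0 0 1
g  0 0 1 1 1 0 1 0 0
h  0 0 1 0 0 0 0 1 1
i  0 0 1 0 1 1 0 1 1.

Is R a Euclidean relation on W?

Euclidean: no — a R b and a R e, but not b R e.

No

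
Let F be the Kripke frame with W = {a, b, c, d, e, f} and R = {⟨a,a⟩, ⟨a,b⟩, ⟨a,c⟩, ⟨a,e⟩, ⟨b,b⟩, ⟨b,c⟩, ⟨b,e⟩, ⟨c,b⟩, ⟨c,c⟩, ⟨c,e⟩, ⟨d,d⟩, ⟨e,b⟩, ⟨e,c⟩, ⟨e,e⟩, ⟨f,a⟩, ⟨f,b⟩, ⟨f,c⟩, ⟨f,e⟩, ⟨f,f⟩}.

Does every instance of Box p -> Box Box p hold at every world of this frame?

Yes

By correspondence theory, 4 is valid on a frame iff R is transitive.
Transitive: yes — every two-step R-path is closed by a direct edge.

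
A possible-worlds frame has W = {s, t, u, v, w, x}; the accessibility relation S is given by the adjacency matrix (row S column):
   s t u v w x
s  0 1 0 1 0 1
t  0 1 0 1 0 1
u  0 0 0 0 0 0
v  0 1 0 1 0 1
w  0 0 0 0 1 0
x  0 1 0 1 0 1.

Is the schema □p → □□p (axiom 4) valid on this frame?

Yes

Axiom 4 corresponds to the accessibility relation being transitive.
Transitive: yes — every two-step S-path is closed by a direct edge.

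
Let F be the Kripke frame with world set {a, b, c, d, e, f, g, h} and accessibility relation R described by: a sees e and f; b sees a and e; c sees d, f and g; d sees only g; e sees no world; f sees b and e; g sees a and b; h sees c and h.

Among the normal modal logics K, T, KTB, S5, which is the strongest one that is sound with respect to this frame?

Reflexive (axiom T): no — a is not related to itself.
Symmetric (axiom B): no — a R e but not e R a.
Euclidean (axiom 5): no — a R e and a R f, but not e R f.
So F validates K; T would additionally require R to be reflexive. The strongest is K.

K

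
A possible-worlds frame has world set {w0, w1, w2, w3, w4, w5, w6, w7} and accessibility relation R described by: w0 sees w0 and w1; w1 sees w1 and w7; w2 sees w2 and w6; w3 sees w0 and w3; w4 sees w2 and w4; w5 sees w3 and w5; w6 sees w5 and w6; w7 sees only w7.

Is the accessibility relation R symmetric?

No

Symmetric: no — w0 R w1 but not w1 R w0.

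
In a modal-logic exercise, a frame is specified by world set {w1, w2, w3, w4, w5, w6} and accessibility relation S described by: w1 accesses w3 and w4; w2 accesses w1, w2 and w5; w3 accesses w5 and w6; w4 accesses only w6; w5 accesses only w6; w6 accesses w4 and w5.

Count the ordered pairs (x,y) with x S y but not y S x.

6

Enumerating: (w1,w3), (w1,w4), (w2,w1), (w2,w5), (w3,w5), (w3,w6).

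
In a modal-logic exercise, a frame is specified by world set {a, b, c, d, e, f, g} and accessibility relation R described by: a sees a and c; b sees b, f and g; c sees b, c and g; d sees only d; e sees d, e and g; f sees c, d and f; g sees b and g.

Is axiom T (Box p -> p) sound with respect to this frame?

Yes

By correspondence theory, T is valid on a frame iff R is reflexive.
Reflexive: yes — every world is R-related to itself.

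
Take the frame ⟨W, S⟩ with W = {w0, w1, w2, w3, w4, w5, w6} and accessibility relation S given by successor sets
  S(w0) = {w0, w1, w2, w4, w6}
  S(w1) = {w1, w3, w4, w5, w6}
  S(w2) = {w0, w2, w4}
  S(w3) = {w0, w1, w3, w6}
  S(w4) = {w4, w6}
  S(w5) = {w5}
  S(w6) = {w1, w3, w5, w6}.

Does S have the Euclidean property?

No

Euclidean: no — w0 S w1 and w0 S w2, but not w1 S w2.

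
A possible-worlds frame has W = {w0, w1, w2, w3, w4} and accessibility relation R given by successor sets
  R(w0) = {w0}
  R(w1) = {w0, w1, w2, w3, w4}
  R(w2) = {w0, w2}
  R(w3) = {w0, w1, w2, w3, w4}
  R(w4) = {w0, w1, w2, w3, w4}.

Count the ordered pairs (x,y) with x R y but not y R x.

Enumerating: (w1,w0), (w1,w2), (w2,w0), (w3,w0), (w3,w2), (w4,w0), (w4,w2).

7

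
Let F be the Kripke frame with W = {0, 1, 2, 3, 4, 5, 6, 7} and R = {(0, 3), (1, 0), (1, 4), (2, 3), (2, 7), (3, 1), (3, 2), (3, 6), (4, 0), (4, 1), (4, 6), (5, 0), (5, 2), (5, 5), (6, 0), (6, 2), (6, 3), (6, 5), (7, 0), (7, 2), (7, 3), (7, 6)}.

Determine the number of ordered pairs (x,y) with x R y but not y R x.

13

Enumerating: (0,3), (1,0), (3,1), (4,0), (4,6), (5,0), (5,2), (6,0), (6,2), (6,5), (7,0), (7,3), (7,6).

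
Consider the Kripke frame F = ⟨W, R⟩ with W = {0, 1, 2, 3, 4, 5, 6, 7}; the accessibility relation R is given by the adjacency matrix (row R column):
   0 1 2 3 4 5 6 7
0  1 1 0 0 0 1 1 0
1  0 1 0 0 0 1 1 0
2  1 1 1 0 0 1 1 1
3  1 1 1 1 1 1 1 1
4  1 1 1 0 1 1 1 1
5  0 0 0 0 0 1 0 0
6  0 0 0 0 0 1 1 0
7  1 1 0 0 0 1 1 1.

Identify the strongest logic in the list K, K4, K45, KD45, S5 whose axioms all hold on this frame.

Transitive (axiom 4): yes — every two-step R-path is closed by a direct edge.
Euclidean (axiom 5): no — 0 R 5 and 0 R 1, but not 5 R 1.
Serial (axiom D): yes — every world has a successor (e.g. 0 R 0).
Reflexive (axiom T): yes — every world is R-related to itself.
So F validates K, K4; K45 would additionally require R to be Euclidean. The strongest is K4.

K4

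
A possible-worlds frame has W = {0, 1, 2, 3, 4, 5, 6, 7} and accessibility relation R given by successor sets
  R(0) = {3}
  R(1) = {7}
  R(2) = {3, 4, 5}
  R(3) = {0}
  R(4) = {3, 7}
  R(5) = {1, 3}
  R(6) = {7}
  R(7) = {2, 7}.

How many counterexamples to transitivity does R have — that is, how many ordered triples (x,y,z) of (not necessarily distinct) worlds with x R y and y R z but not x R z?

14

Enumerating: (0,3,0), (1,7,2), (2,3,0), (2,4,7), (2,5,1), (3,0,3), (4,3,0), (4,7,2), (5,1,7), (5,3,0), (6,7,2), (7,2,3), (7,2,4), (7,2,5).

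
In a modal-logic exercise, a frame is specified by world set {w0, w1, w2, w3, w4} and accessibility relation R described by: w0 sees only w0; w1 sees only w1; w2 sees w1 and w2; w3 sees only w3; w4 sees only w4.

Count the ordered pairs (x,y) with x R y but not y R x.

1

Enumerating: (w2,w1).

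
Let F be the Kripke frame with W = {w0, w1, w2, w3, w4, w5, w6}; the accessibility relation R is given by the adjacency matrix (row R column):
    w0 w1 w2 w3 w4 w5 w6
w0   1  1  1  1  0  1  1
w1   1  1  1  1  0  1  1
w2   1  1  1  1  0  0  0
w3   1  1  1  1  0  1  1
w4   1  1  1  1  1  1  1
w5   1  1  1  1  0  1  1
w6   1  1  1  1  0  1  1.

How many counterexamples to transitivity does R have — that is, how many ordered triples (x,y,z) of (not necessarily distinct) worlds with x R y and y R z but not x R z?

Enumerating: (w2,w0,w5), (w2,w0,w6), (w2,w1,w5), (w2,w1,w6), (w2,w3,w5), (w2,w3,w6).

6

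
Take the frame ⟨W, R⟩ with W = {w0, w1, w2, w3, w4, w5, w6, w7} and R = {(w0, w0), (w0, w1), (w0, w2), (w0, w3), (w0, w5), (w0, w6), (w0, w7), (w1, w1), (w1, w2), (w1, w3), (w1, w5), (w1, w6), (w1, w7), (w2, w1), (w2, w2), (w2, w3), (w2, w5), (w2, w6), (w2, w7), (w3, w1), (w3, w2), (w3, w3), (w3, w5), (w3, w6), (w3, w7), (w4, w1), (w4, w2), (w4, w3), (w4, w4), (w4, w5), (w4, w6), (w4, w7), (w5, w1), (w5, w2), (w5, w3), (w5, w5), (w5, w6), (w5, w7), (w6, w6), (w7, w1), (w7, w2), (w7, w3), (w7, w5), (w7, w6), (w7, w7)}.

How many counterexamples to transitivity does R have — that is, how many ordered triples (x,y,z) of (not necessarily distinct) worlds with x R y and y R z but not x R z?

R is transitive; there are no such tuples.

0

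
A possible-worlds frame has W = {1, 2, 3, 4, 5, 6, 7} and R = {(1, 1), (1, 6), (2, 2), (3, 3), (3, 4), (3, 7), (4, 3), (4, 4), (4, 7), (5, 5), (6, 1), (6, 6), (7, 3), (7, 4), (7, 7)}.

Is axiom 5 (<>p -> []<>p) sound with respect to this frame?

Yes

By correspondence theory, 5 is valid on a frame iff R is Euclidean.
Euclidean: yes — any two successors of a common world are R-related.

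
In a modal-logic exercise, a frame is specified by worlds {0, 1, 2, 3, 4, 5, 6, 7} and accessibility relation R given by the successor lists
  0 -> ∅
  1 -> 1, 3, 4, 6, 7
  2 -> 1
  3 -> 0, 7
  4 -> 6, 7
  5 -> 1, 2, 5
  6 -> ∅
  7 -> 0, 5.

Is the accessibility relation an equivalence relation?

Reflexive: no — 0 is not related to itself.
Symmetric: no — 1 R 3 but not 3 R 1.
Transitive: no — 1 R 3 and 3 R 0, but not 1 R 0.
So R is not an equivalence relation.

No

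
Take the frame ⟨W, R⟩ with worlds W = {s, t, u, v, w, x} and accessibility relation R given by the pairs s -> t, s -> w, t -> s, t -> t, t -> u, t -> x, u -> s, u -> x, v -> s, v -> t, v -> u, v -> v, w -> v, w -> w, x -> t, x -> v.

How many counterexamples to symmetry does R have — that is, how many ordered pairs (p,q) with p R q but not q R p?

9

Enumerating: (s,w), (t,u), (u,s), (u,x), (v,s), (v,t), (v,u), (w,v), (x,v).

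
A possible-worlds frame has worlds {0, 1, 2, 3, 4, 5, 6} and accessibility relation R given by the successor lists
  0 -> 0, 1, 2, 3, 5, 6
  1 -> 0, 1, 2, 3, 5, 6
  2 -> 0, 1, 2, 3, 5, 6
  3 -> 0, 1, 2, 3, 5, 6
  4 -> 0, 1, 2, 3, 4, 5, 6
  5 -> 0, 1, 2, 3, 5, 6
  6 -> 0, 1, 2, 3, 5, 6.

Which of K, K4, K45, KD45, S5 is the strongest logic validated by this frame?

Transitive (axiom 4): yes — every two-step R-path is closed by a direct edge.
Euclidean (axiom 5): no — 4 R 0 and 4 R 4, but not 0 R 4.
Serial (axiom D): yes — every world has a successor (e.g. 0 R 0).
Reflexive (axiom T): yes — every world is R-related to itself.
So F validates K, K4; K45 would additionally require R to be Euclidean. The strongest is K4.

K4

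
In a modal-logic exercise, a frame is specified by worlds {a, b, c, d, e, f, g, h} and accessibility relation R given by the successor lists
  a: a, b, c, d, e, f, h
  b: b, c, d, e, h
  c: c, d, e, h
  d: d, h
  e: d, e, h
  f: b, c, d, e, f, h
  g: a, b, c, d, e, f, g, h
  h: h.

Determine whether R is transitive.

Yes

Transitive: yes — every two-step R-path is closed by a direct edge.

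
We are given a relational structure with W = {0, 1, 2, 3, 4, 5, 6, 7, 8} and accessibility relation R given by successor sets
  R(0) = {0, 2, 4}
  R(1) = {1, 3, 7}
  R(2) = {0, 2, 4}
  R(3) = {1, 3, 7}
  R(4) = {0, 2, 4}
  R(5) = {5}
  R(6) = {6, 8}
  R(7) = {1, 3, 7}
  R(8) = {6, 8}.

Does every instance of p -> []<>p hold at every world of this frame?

Yes

The schema B characterises exactly the symmetric frames.
Symmetric: yes — every pair in R has its reverse in R.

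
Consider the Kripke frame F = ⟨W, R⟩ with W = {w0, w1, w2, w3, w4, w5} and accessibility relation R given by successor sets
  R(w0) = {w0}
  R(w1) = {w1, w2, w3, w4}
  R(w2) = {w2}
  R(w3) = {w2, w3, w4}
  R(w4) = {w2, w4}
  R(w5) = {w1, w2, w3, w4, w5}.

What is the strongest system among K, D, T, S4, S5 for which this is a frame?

Serial (axiom D): yes — every world has a successor (e.g. w0 R w0).
Reflexive (axiom T): yes — every world is R-related to itself.
Transitive (axiom 4): yes — every two-step R-path is closed by a direct edge.
Euclidean (axiom 5): no — w1 R w2 and w1 R w3, but not w2 R w3.
So F validates K, D, T, S4; S5 would additionally require R to be Euclidean. The strongest is S4.

S4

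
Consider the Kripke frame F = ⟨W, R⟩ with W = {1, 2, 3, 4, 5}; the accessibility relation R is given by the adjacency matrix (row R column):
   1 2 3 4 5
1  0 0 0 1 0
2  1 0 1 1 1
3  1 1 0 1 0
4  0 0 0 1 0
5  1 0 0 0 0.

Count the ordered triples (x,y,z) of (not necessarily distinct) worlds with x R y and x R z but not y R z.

Enumerating: (2,1,1), (2,1,3), (2,1,5), (2,3,3), (2,3,5), (2,4,1), (2,4,3), (2,4,5), (2,5,3), (2,5,4), (2,5,5), (3,1,1), (3,1,2), (3,2,2), (3,4,1), (3,4,2), (5,1,1).

17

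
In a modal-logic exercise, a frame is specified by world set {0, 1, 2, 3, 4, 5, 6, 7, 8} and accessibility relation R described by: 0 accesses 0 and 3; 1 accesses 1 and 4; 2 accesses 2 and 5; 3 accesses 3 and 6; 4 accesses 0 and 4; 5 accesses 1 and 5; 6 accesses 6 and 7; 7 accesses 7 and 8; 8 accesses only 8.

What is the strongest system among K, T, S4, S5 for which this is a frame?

Reflexive (axiom T): yes — every world is R-related to itself.
Transitive (axiom 4): no — 0 R 3 and 3 R 6, but not 0 R 6.
Euclidean (axiom 5): no — 0 R 3 and 0 R 0, but not 3 R 0.
So F validates K, T; S4 would additionally require R to be transitive. The strongest is T.

T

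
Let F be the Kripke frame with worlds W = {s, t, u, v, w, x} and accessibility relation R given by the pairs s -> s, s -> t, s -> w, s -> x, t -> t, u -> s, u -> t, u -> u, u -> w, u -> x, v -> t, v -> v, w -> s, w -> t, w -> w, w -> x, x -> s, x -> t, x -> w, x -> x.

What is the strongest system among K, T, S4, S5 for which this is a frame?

Reflexive (axiom T): yes — every world is R-related to itself.
Transitive (axiom 4): yes — every two-step R-path is closed by a direct edge.
Euclidean (axiom 5): no — s R t and s R w, but not t R w.
So F validates K, T, S4; S5 would additionally require R to be Euclidean. The strongest is S4.

S4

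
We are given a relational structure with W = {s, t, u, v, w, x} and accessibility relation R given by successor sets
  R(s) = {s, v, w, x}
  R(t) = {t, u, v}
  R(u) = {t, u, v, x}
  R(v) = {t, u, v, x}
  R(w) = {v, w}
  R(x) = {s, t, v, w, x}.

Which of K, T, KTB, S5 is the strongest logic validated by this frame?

Reflexive (axiom T): yes — every world is R-related to itself.
Symmetric (axiom B): no — s R v but not v R s.
Euclidean (axiom 5): no — s R v and s R w, but not v R w.
So F validates K, T; KTB would additionally require R to be symmetric. The strongest is T.

T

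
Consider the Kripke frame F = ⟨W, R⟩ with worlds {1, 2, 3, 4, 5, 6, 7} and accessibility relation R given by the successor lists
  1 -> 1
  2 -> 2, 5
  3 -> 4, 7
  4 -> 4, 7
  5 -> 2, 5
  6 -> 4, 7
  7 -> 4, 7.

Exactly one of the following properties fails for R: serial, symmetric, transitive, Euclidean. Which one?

Serial: yes — every world has a successor (e.g. 1 R 1).
Symmetric: no — 3 R 4 but not 4 R 3.
Transitive: yes — every two-step R-path is closed by a direct edge.
Euclidean: yes — any two successors of a common world are R-related.
Only symmetric fails.

symmetric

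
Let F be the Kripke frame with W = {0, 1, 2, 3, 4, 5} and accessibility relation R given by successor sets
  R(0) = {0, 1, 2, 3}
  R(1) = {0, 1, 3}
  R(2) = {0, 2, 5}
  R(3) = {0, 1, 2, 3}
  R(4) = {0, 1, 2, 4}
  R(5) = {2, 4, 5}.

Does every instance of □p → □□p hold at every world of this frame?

No

Axiom 4 corresponds to the accessibility relation being transitive.
Transitive: no — 0 R 2 and 2 R 5, but not 0 R 5.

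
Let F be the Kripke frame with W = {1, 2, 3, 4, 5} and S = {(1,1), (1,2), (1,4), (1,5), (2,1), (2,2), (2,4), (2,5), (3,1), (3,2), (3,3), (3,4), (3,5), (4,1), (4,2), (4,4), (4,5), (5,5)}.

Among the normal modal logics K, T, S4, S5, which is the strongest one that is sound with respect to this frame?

Reflexive (axiom T): yes — every world is S-related to itself.
Transitive (axiom 4): yes — every two-step S-path is closed by a direct edge.
Euclidean (axiom 5): no — 1 S 5 and 1 S 2, but not 5 S 2.
So F validates K, T, S4; S5 would additionally require S to be Euclidean. The strongest is S4.

S4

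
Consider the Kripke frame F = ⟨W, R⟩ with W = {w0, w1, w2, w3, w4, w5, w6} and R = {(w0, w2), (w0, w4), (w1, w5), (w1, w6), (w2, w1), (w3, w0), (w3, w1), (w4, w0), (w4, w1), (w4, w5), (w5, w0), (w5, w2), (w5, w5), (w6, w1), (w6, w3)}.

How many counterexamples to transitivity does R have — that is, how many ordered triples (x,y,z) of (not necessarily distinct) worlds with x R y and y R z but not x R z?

23

Enumerating: (w0,w2,w1), (w0,w4,w0), (w0,w4,w1), (w0,w4,w5), (w1,w5,w0), (w1,w5,w2), (w1,w6,w1), (w1,w6,w3), (w2,w1,w5), (w2,w1,w6), (w3,w0,w2), (w3,w0,w4), … and 11 more.
Total: 23.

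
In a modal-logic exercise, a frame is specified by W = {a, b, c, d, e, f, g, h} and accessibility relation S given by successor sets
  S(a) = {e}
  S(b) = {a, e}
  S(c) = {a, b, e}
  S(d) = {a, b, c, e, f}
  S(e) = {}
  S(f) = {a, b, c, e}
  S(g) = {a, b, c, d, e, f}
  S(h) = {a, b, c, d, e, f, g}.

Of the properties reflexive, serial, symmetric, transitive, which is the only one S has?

transitive

Reflexive: no — a is not related to itself.
Serial: no — e has no S-successor.
Symmetric: no — a S e but not e S a.
Transitive: yes — every two-step S-path is closed by a direct edge.
Only transitive holds.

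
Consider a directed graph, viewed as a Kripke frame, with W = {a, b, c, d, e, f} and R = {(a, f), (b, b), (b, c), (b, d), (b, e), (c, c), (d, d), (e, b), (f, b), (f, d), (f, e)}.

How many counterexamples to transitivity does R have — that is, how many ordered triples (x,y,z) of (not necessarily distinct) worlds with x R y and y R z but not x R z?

Enumerating: (a,f,b), (a,f,d), (a,f,e), (e,b,c), (e,b,d), (e,b,e), (f,b,c).

7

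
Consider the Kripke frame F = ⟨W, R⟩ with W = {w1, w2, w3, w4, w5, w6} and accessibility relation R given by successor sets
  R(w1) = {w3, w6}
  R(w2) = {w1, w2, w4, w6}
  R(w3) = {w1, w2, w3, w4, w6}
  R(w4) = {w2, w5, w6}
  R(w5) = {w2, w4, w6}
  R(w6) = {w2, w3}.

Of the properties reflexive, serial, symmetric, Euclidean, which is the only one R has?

Reflexive: no — w1 is not related to itself.
Serial: yes — every world has a successor (e.g. w1 R w3).
Symmetric: no — w1 R w6 but not w6 R w1.
Euclidean: no — w2 R w1 and w2 R w4, but not w1 R w4.
Only serial holds.

serial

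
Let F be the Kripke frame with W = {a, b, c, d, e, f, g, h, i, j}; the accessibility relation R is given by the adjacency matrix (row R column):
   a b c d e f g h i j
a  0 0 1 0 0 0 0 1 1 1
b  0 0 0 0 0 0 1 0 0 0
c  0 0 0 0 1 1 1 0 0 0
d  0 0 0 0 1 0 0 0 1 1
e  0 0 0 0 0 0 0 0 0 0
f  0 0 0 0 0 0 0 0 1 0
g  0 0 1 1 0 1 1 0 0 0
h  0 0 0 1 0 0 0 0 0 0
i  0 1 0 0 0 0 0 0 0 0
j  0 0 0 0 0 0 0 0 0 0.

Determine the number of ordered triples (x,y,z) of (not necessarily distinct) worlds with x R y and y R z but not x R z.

Enumerating: (a,c,e), (a,c,f), (a,c,g), (a,h,d), (a,i,b), (b,g,c), (b,g,d), (b,g,f), (c,f,i), (c,g,c), (c,g,d), (d,i,b), … and 10 more.
Total: 22.

22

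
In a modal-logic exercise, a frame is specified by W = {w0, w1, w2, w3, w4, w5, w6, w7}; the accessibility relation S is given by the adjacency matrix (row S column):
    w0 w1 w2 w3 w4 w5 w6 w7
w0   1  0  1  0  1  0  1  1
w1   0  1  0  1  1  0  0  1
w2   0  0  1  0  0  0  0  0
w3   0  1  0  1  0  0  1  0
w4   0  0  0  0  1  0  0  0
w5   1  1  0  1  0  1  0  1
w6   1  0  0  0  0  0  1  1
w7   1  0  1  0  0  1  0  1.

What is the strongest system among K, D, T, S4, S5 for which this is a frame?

T

Serial (axiom D): yes — every world has a successor (e.g. w0 S w0).
Reflexive (axiom T): yes — every world is S-related to itself.
Transitive (axiom 4): no — w0 S w7 and w7 S w5, but not w0 S w5.
Euclidean (axiom 5): no — w0 S w2 and w0 S w4, but not w2 S w4.
So F validates K, D, T; S4 would additionally require S to be transitive. The strongest is T.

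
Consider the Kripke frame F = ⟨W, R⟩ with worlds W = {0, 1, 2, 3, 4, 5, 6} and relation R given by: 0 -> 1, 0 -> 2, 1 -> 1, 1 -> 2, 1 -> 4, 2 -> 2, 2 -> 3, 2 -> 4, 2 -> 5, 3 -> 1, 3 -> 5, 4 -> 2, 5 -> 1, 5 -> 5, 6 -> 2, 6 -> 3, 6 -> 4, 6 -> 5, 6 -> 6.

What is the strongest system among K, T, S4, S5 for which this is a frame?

Reflexive (axiom T): no — 0 is not related to itself.
Transitive (axiom 4): no — 0 R 1 and 1 R 4, but not 0 R 4.
Euclidean (axiom 5): no — 0 R 2 and 0 R 1, but not 2 R 1.
So F validates K; T would additionally require R to be reflexive. The strongest is K.

K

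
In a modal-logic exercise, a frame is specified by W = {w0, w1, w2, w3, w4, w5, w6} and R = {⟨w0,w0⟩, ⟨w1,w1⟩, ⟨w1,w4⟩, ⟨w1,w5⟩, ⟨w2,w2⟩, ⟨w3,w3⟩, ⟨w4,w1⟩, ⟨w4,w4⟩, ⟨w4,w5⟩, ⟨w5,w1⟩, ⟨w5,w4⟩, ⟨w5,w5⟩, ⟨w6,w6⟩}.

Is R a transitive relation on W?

Yes

Transitive: yes — every two-step R-path is closed by a direct edge.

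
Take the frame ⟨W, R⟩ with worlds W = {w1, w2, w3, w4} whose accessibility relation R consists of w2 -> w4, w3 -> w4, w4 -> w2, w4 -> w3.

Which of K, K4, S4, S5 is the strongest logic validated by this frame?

Transitive (axiom 4): no — w2 R w4 and w4 R w3, but not w2 R w3.
Reflexive (axiom T): no — w1 is not related to itself.
Euclidean (axiom 5): no — w4 R w2 and w4 R w3, but not w2 R w3.
So F validates K; K4 would additionally require R to be transitive. The strongest is K.

K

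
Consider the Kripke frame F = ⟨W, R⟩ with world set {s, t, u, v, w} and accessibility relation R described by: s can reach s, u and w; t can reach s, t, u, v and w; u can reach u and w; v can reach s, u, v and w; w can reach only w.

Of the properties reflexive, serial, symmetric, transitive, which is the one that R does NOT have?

symmetric

Reflexive: yes — every world is R-related to itself.
Serial: yes — every world has a successor (e.g. s R s).
Symmetric: no — s R u but not u R s.
Transitive: yes — every two-step R-path is closed by a direct edge.
Only symmetric fails.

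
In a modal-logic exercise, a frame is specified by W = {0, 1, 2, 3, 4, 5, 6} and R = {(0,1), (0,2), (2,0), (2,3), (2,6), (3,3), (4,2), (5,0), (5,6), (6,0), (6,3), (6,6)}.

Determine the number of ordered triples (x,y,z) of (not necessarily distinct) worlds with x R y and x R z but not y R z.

Enumerating: (0,1,1), (0,1,2), (0,2,1), (0,2,2), (2,0,0), (2,0,3), (2,0,6), (2,3,0), (2,3,6), (4,2,2), (5,0,0), (5,0,6), (6,0,0), (6,0,3), (6,0,6), (6,3,0), (6,3,6).

17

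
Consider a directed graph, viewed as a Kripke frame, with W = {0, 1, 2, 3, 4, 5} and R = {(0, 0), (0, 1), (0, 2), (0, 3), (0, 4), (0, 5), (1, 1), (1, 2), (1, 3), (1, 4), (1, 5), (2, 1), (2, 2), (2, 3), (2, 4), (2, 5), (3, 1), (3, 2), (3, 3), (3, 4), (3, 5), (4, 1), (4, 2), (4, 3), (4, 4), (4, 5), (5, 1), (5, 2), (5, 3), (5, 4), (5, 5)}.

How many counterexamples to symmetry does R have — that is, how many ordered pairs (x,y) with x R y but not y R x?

5

Enumerating: (0,1), (0,2), (0,3), (0,4), (0,5).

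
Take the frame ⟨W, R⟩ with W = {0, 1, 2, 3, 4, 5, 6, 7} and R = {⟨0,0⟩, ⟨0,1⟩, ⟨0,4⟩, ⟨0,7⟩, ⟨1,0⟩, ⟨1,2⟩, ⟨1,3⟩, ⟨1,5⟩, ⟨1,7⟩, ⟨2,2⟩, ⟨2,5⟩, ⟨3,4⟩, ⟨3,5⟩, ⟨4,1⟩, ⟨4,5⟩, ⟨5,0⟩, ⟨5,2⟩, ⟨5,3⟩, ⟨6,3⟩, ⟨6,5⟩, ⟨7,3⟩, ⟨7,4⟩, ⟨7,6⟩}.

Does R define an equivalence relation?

Reflexive: no — 1 is not related to itself.
Symmetric: no — 0 R 4 but not 4 R 0.
Transitive: no — 0 R 1 and 1 R 2, but not 0 R 2.
So R is not an equivalence relation.

No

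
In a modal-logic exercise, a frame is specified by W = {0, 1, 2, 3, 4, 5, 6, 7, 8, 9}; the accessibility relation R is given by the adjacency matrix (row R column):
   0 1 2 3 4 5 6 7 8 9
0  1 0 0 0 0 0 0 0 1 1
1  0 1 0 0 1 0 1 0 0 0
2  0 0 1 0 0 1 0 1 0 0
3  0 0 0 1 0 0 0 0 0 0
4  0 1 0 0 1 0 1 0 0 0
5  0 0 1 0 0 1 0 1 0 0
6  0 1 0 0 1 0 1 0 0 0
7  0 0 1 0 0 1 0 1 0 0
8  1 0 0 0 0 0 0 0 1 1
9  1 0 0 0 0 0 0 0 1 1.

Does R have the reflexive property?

Yes

Reflexive: yes — every world is R-related to itself.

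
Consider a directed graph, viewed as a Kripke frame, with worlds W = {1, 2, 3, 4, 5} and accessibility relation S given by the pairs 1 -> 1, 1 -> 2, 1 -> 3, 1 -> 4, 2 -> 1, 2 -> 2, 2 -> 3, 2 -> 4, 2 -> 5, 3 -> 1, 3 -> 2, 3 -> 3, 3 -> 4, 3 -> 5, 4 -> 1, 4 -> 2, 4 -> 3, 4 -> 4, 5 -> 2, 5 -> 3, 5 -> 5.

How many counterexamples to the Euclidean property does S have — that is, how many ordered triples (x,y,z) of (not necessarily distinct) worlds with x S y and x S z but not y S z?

8

Enumerating: (2,1,5), (2,4,5), (2,5,1), (2,5,4), (3,1,5), (3,4,5), (3,5,1), (3,5,4).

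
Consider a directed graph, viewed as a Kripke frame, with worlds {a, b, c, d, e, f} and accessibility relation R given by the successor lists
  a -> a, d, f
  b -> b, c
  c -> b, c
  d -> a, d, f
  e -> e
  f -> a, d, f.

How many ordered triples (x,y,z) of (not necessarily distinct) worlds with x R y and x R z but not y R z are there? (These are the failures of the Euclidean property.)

R is Euclidean; there are no such tuples.

0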